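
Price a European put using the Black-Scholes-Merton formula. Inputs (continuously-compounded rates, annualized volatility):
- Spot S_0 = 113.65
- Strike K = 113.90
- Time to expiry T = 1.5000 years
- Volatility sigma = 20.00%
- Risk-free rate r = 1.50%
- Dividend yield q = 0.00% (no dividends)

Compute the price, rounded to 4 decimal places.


d1 = (ln(S/K) + (r - q + 0.5*sigma^2) * T) / (sigma * sqrt(T)) = 0.20535983
d2 = d1 - sigma * sqrt(T) = -0.03958914
exp(-rT) = 0.97775124; exp(-qT) = 1.00000000
P = K * exp(-rT) * N(-d2) - S_0 * exp(-qT) * N(-d1)
N(-d1) = 0.41864550; N(-d2) = 0.51578966
P = 113.9000 * 0.97775124 * 0.51578966 - 113.6500 * 1.00000000 * 0.41864550 = 9.8623

Answer: Price = 9.8623


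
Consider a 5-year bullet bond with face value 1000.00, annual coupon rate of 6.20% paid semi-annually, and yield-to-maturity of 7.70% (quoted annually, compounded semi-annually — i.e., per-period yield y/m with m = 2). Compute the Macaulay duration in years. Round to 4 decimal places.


Coupon per period c = face * coupon_rate / m = 31.000000
Periods per year m = 2; per-period yield y/m = 0.038500
Number of cashflows N = 10
Cashflows (t years, CF_t, discount factor 1/(1+y/m)^(m*t), PV):
  t = 0.5000: CF_t = 31.000000, DF = 0.962927, PV = 29.850746
  t = 1.0000: CF_t = 31.000000, DF = 0.927229, PV = 28.744098
  t = 1.5000: CF_t = 31.000000, DF = 0.892854, PV = 27.678477
  t = 2.0000: CF_t = 31.000000, DF = 0.859754, PV = 26.652361
  t = 2.5000: CF_t = 31.000000, DF = 0.827880, PV = 25.664286
  t = 3.0000: CF_t = 31.000000, DF = 0.797188, PV = 24.712842
  t = 3.5000: CF_t = 31.000000, DF = 0.767635, PV = 23.796670
  t = 4.0000: CF_t = 31.000000, DF = 0.739176, PV = 22.914463
  t = 4.5000: CF_t = 31.000000, DF = 0.711773, PV = 22.064962
  t = 5.0000: CF_t = 1031.000000, DF = 0.685386, PV = 706.632579
Price P = sum_t PV_t = 938.711485
Macaulay numerator sum_t t * PV_t:
  t * PV_t at t = 0.5000: 14.925373
  t * PV_t at t = 1.0000: 28.744098
  t * PV_t at t = 1.5000: 41.517716
  t * PV_t at t = 2.0000: 53.304722
  t * PV_t at t = 2.5000: 64.160715
  t * PV_t at t = 3.0000: 74.138525
  t * PV_t at t = 3.5000: 83.288345
  t * PV_t at t = 4.0000: 91.657853
  t * PV_t at t = 4.5000: 99.292329
  t * PV_t at t = 5.0000: 3533.162895
Macaulay duration D = (sum_t t * PV_t) / P = 4084.192573 / 938.711485 = 4.350850

Answer: Macaulay duration = 4.3508 years


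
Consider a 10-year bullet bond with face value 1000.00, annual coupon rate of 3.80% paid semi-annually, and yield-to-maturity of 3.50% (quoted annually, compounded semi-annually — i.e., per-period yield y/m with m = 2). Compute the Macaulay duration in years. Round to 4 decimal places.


Answer: Macaulay duration = 8.4357 years

Derivation:
Coupon per period c = face * coupon_rate / m = 19.000000
Periods per year m = 2; per-period yield y/m = 0.017500
Number of cashflows N = 20
Cashflows (t years, CF_t, discount factor 1/(1+y/m)^(m*t), PV):
  t = 0.5000: CF_t = 19.000000, DF = 0.982801, PV = 18.673219
  t = 1.0000: CF_t = 19.000000, DF = 0.965898, PV = 18.352058
  t = 1.5000: CF_t = 19.000000, DF = 0.949285, PV = 18.036420
  t = 2.0000: CF_t = 19.000000, DF = 0.932959, PV = 17.726212
  t = 2.5000: CF_t = 19.000000, DF = 0.916913, PV = 17.421338
  t = 3.0000: CF_t = 19.000000, DF = 0.901143, PV = 17.121708
  t = 3.5000: CF_t = 19.000000, DF = 0.885644, PV = 16.827232
  t = 4.0000: CF_t = 19.000000, DF = 0.870412, PV = 16.537820
  t = 4.5000: CF_t = 19.000000, DF = 0.855441, PV = 16.253386
  t = 5.0000: CF_t = 19.000000, DF = 0.840729, PV = 15.973843
  t = 5.5000: CF_t = 19.000000, DF = 0.826269, PV = 15.699109
  t = 6.0000: CF_t = 19.000000, DF = 0.812058, PV = 15.429100
  t = 6.5000: CF_t = 19.000000, DF = 0.798091, PV = 15.163734
  t = 7.0000: CF_t = 19.000000, DF = 0.784365, PV = 14.902933
  t = 7.5000: CF_t = 19.000000, DF = 0.770875, PV = 14.646617
  t = 8.0000: CF_t = 19.000000, DF = 0.757616, PV = 14.394710
  t = 8.5000: CF_t = 19.000000, DF = 0.744586, PV = 14.147135
  t = 9.0000: CF_t = 19.000000, DF = 0.731780, PV = 13.903818
  t = 9.5000: CF_t = 19.000000, DF = 0.719194, PV = 13.664686
  t = 10.0000: CF_t = 1019.000000, DF = 0.706825, PV = 720.254244
Price P = sum_t PV_t = 1025.129322
Macaulay numerator sum_t t * PV_t:
  t * PV_t at t = 0.5000: 9.336609
  t * PV_t at t = 1.0000: 18.352058
  t * PV_t at t = 1.5000: 27.054630
  t * PV_t at t = 2.0000: 35.452423
  t * PV_t at t = 2.5000: 43.553345
  t * PV_t at t = 3.0000: 51.365125
  t * PV_t at t = 3.5000: 58.895311
  t * PV_t at t = 4.0000: 66.151280
  t * PV_t at t = 4.5000: 73.140235
  t * PV_t at t = 5.0000: 79.869217
  t * PV_t at t = 5.5000: 86.345099
  t * PV_t at t = 6.0000: 92.574598
  t * PV_t at t = 6.5000: 98.564273
  t * PV_t at t = 7.0000: 104.320531
  t * PV_t at t = 7.5000: 109.849629
  t * PV_t at t = 8.0000: 115.157679
  t * PV_t at t = 8.5000: 120.250647
  t * PV_t at t = 9.0000: 125.134363
  t * PV_t at t = 9.5000: 129.814518
  t * PV_t at t = 10.0000: 7202.542441
Macaulay duration D = (sum_t t * PV_t) / P = 8647.724015 / 1025.129322 = 8.435740


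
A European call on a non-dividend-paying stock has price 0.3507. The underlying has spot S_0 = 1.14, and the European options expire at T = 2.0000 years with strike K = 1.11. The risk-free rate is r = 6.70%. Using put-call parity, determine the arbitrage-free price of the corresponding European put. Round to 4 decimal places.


Put-call parity: C - P = S_0 * exp(-qT) - K * exp(-rT).
S_0 * exp(-qT) = 1.1400 * 1.00000000 = 1.14000000
K * exp(-rT) = 1.1100 * 0.87459006 = 0.97079497
P = C - S*exp(-qT) + K*exp(-rT)
P = 0.3507 - 1.14000000 + 0.97079497 = 0.1815

Answer: Put price = 0.1815


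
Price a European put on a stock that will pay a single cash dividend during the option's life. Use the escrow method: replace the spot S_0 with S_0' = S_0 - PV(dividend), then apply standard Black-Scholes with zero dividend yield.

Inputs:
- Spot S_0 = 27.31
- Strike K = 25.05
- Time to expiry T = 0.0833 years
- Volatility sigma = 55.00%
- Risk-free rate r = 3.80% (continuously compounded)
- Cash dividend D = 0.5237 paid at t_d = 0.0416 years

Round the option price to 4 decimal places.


PV(D) = D * exp(-r * t_d) = 0.5237 * 0.99842045 = 0.52287279
S_0' = S_0 - PV(D) = 27.3100 - 0.52287279 = 26.78712721
d1 = (ln(S_0'/K) + (r + sigma^2/2)*T) / (sigma*sqrt(T)) = 0.52168557
d2 = d1 - sigma*sqrt(T) = 0.36294601
exp(-rT) = 0.99683960
N(-d1) = 0.30094464; N(-d2) = 0.35832261
P = K * exp(-rT) * N(-d2) - S_0' * N(-d1) = 25.0500 * 0.99683960 * 0.35832261 - 26.78712721 * 0.30094464 = 0.8862

Answer: Price = 0.8862


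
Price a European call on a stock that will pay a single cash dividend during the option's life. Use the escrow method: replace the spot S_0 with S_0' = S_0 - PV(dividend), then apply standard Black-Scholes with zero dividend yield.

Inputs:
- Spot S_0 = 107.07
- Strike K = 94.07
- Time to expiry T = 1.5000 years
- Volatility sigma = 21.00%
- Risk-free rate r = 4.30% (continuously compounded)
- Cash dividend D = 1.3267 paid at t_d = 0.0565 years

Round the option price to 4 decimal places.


PV(D) = D * exp(-r * t_d) = 1.3267 * 0.99757345 = 1.32348069
S_0' = S_0 - PV(D) = 107.0700 - 1.32348069 = 105.74651931
d1 = (ln(S_0'/K) + (r + sigma^2/2)*T) / (sigma*sqrt(T)) = 0.83430677
d2 = d1 - sigma*sqrt(T) = 0.57711035
exp(-rT) = 0.93753611
N(d1) = 0.79794593; N(d2) = 0.71806754
C = S_0' * N(d1) - K * exp(-rT) * N(d2) = 105.74651931 * 0.79794593 - 94.0700 * 0.93753611 * 0.71806754 = 21.0507

Answer: Price = 21.0507


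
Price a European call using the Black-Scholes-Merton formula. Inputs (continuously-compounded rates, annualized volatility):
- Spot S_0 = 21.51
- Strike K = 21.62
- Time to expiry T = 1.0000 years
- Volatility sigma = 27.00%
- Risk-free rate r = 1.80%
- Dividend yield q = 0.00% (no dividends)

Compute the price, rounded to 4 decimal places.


Answer: Price = 2.4356

Derivation:
d1 = (ln(S/K) + (r - q + 0.5*sigma^2) * T) / (sigma * sqrt(T)) = 0.18277456
d2 = d1 - sigma * sqrt(T) = -0.08722544
exp(-rT) = 0.98216103; exp(-qT) = 1.00000000
C = S_0 * exp(-qT) * N(d1) - K * exp(-rT) * N(d2)
N(d1) = 0.57251254; N(d2) = 0.46524616
C = 21.5100 * 1.00000000 * 0.57251254 - 21.6200 * 0.98216103 * 0.46524616 = 2.4356


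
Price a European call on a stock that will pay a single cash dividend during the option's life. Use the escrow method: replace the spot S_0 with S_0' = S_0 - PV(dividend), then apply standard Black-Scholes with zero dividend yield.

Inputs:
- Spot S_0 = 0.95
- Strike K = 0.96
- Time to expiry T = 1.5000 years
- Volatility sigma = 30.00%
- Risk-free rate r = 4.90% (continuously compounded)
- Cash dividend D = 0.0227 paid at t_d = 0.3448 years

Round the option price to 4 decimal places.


Answer: Price = 0.1512

Derivation:
PV(D) = D * exp(-r * t_d) = 0.0227 * 0.98324672 = 0.02231970
S_0' = S_0 - PV(D) = 0.9500 - 0.02231970 = 0.92768030
d1 = (ln(S_0'/K) + (r + sigma^2/2)*T) / (sigma*sqrt(T)) = 0.29054727
d2 = d1 - sigma*sqrt(T) = -0.07687619
exp(-rT) = 0.92913615
N(d1) = 0.61430120; N(d2) = 0.46936102
C = S_0' * N(d1) - K * exp(-rT) * N(d2) = 0.92768030 * 0.61430120 - 0.9600 * 0.92913615 * 0.46936102 = 0.1512


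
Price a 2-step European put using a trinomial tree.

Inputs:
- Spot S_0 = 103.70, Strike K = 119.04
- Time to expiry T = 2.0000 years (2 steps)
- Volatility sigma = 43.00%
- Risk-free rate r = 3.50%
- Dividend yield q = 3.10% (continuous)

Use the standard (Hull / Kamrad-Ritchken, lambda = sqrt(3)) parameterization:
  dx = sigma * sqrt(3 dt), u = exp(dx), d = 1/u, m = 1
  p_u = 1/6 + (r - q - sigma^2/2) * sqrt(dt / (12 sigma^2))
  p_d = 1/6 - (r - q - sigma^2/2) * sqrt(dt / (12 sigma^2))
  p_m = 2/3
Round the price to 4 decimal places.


Answer: Price = V(0,0) = 31.2230

Derivation:
dt = T/N = 1.000000; dx = sigma*sqrt(3*dt) = 0.744782
u = exp(dx) = 2.105982; d = 1/u = 0.474838
p_u = 0.107287, p_m = 0.666667, p_d = 0.226046
Discount per step: exp(-r*dt) = 0.965605
Stock lattice S(k, j) with j the centered position index:
  k=0: S(0,+0) = 103.7000
  k=1: S(1,-1) = 49.2407; S(1,+0) = 103.7000; S(1,+1) = 218.3903
  k=2: S(2,-2) = 23.3813; S(2,-1) = 49.2407; S(2,+0) = 103.7000; S(2,+1) = 218.3903; S(2,+2) = 459.9261
Terminal payoffs V(N, j) = max(K - S_T, 0):
  V(2,-2) = 95.658656; V(2,-1) = 69.799312; V(2,+0) = 15.340000; V(2,+1) = 0.000000; V(2,+2) = 0.000000
Backward induction: V(k, j) = exp(-r*dt) * [p_u * V(k+1, j+1) + p_m * V(k+1, j) + p_d * V(k+1, j-1)]
  V(1,-1) = exp(-r*dt) * [p_u*15.340000 + p_m*69.799312 + p_d*95.658656] = 67.401148
  V(1,+0) = exp(-r*dt) * [p_u*0.000000 + p_m*15.340000 + p_d*69.799312] = 25.110139
  V(1,+1) = exp(-r*dt) * [p_u*0.000000 + p_m*0.000000 + p_d*15.340000] = 3.348288
  V(0,+0) = exp(-r*dt) * [p_u*3.348288 + p_m*25.110139 + p_d*67.401148] = 31.222959


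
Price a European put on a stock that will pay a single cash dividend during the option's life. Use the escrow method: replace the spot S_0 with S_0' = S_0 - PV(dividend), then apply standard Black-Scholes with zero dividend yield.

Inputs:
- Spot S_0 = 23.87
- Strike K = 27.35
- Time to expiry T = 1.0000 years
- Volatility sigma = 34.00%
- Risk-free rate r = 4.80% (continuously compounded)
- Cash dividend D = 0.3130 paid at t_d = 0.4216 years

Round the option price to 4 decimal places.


Answer: Price = 4.7476

Derivation:
PV(D) = D * exp(-r * t_d) = 0.3130 * 0.97996659 = 0.30672954
S_0' = S_0 - PV(D) = 23.8700 - 0.30672954 = 23.56327046
d1 = (ln(S_0'/K) + (r + sigma^2/2)*T) / (sigma*sqrt(T)) = -0.12713931
d2 = d1 - sigma*sqrt(T) = -0.46713931
exp(-rT) = 0.95313379
N(-d1) = 0.55058493; N(-d2) = 0.67979989
P = K * exp(-rT) * N(-d2) - S_0' * N(-d1) = 27.3500 * 0.95313379 * 0.67979989 - 23.56327046 * 0.55058493 = 4.7476


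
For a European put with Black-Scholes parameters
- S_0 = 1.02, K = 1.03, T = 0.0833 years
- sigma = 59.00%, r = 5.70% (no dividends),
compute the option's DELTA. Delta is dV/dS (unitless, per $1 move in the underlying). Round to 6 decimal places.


Answer: Delta = -0.477778

Derivation:
d1 = 0.0557320443; d2 = -0.1145522180
phi(d1) = 0.3983231918; exp(-qT) = 1.0000000000; exp(-rT) = 0.9952631544
N(-d1) = 0.4777776357
Delta = -exp(-qT) * N(-d1) = -1.0000000000 * 0.4777776357 = -0.477778


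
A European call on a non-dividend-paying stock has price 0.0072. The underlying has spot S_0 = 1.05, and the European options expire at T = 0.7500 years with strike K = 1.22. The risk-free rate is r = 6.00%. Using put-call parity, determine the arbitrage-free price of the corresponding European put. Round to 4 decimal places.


Answer: Put price = 0.1235

Derivation:
Put-call parity: C - P = S_0 * exp(-qT) - K * exp(-rT).
S_0 * exp(-qT) = 1.0500 * 1.00000000 = 1.05000000
K * exp(-rT) = 1.2200 * 0.95599748 = 1.16631693
P = C - S*exp(-qT) + K*exp(-rT)
P = 0.0072 - 1.05000000 + 1.16631693 = 0.1235


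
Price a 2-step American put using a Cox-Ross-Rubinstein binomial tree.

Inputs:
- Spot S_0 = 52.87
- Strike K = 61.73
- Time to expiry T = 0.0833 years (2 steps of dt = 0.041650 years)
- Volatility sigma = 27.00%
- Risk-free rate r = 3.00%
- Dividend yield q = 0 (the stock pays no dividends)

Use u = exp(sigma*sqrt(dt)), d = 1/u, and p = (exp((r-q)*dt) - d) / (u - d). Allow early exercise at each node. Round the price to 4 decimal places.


Answer: Price = V(0,0) = 8.8600

Derivation:
dt = T/N = 0.041650
u = exp(sigma*sqrt(dt)) = 1.056649; d = 1/u = 0.946388
p = (exp((r-q)*dt) - d) / (u - d) = 0.497567
Discount per step: exp(-r*dt) = 0.998751
Stock lattice S(k, i) with i counting down-moves:
  k=0: S(0,0) = 52.8700
  k=1: S(1,0) = 55.8650; S(1,1) = 50.0355
  k=2: S(2,0) = 59.0297; S(2,1) = 52.8700; S(2,2) = 47.3530
Terminal payoffs V(N, i) = max(K - S_T, 0):
  V(2,0) = 2.700279; V(2,1) = 8.860000; V(2,2) = 14.376957
Backward induction: V(k, i) = exp(-r*dt) * [p * V(k+1, i) + (1-p) * V(k+1, i+1)]; then take max(V_cont, immediate exercise) for American.
  V(1,0) = exp(-r*dt) * [p*2.700279 + (1-p)*8.860000] = 5.787889; exercise = 5.864972; V(1,0) = max -> 5.864972
  V(1,1) = exp(-r*dt) * [p*8.860000 + (1-p)*14.376957] = 11.617375; exercise = 11.694459; V(1,1) = max -> 11.694459
  V(0,0) = exp(-r*dt) * [p*5.864972 + (1-p)*11.694459] = 8.782917; exercise = 8.860000; V(0,0) = max -> 8.860000


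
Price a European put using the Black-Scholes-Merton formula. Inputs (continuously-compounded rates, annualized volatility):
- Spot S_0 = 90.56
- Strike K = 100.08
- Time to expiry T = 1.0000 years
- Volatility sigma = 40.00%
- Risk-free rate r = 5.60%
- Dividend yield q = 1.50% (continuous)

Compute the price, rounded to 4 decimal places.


d1 = (ln(S/K) + (r - q + 0.5*sigma^2) * T) / (sigma * sqrt(T)) = 0.05260687
d2 = d1 - sigma * sqrt(T) = -0.34739313
exp(-rT) = 0.94553914; exp(-qT) = 0.98511194
P = K * exp(-rT) * N(-d2) - S_0 * exp(-qT) * N(-d1)
N(-d1) = 0.47902257; N(-d2) = 0.63585200
P = 100.0800 * 0.94553914 * 0.63585200 - 90.5600 * 0.98511194 * 0.47902257 = 17.4360

Answer: Price = 17.4360


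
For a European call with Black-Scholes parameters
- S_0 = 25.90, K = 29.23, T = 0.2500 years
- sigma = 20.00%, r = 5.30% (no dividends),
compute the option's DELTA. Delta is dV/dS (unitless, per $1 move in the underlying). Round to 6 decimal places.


d1 = -1.0270261042; d2 = -1.1270261042
phi(d1) = 0.2354327798; exp(-qT) = 1.0000000000; exp(-rT) = 0.9868373948
N(d1) = 0.1522040862
Delta = exp(-qT) * N(d1) = 1.0000000000 * 0.1522040862 = 0.152204

Answer: Delta = 0.152204


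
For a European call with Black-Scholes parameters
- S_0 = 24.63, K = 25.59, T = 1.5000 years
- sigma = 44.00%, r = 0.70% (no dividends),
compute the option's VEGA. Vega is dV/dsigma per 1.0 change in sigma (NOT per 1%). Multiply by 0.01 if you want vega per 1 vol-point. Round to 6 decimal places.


Answer: Vega = 11.751758

Derivation:
d1 = 0.2179740835; d2 = -0.3209136599
phi(d1) = 0.3895765559; exp(-qT) = 1.0000000000; exp(-rT) = 0.9895549326
Vega = S * exp(-qT) * phi(d1) * sqrt(T) = 24.6300 * 1.0000000000 * 0.3895765559 * 1.2247448714 = 11.751758


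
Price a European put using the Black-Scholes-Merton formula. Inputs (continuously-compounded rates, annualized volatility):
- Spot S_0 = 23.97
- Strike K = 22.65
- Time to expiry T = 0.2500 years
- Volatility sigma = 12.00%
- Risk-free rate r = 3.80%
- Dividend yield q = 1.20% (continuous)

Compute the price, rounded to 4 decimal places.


Answer: Price = 0.1046

Derivation:
d1 = (ln(S/K) + (r - q + 0.5*sigma^2) * T) / (sigma * sqrt(T)) = 1.08238661
d2 = d1 - sigma * sqrt(T) = 1.02238661
exp(-rT) = 0.99054498; exp(-qT) = 0.99700450
P = K * exp(-rT) * N(-d2) - S_0 * exp(-qT) * N(-d1)
N(-d1) = 0.13954039; N(-d2) = 0.15329898
P = 22.6500 * 0.99054498 * 0.15329898 - 23.9700 * 0.99700450 * 0.13954039 = 0.1046


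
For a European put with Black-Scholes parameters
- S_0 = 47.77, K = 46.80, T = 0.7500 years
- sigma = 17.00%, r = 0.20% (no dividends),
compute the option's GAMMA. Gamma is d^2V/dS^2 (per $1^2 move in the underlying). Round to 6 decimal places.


d1 = 0.2231433284; d2 = 0.0759190097
phi(d1) = 0.3891326442; exp(-qT) = 1.0000000000; exp(-rT) = 0.9985011244
Gamma = exp(-qT) * phi(d1) / (S * sigma * sqrt(T)) = 1.0000000000 * 0.3891326442 / (47.7700 * 0.1700 * 0.8660254038) = 0.055330

Answer: Gamma = 0.055330


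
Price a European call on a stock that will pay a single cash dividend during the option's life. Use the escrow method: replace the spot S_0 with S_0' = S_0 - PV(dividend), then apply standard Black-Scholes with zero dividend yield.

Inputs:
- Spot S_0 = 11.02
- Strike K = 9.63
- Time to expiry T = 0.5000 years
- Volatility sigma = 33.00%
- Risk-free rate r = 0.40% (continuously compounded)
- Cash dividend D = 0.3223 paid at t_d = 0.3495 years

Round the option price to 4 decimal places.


Answer: Price = 1.5841

Derivation:
PV(D) = D * exp(-r * t_d) = 0.3223 * 0.99860298 = 0.32184974
S_0' = S_0 - PV(D) = 11.0200 - 0.32184974 = 10.69815026
d1 = (ln(S_0'/K) + (r + sigma^2/2)*T) / (sigma*sqrt(T)) = 0.57602473
d2 = d1 - sigma*sqrt(T) = 0.34267949
exp(-rT) = 0.99800200
N(d1) = 0.71770077; N(d2) = 0.63408020
C = S_0' * N(d1) - K * exp(-rT) * N(d2) = 10.69815026 * 0.71770077 - 9.6300 * 0.99800200 * 0.63408020 = 1.5841


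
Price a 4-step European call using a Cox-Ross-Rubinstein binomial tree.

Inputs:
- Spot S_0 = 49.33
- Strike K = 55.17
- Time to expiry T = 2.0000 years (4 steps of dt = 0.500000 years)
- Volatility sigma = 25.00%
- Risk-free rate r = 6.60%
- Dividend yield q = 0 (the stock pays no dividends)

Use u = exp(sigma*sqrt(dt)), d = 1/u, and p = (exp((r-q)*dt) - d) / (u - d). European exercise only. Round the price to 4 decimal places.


Answer: Price = V(0,0) = 7.5694

Derivation:
dt = T/N = 0.500000
u = exp(sigma*sqrt(dt)) = 1.193365; d = 1/u = 0.837967
p = (exp((r-q)*dt) - d) / (u - d) = 0.550323
Discount per step: exp(-r*dt) = 0.967539
Stock lattice S(k, i) with i counting down-moves:
  k=0: S(0,0) = 49.3300
  k=1: S(1,0) = 58.8687; S(1,1) = 41.3369
  k=2: S(2,0) = 70.2518; S(2,1) = 49.3300; S(2,2) = 34.6390
  k=3: S(3,0) = 83.8360; S(3,1) = 58.8687; S(3,2) = 41.3369; S(3,3) = 29.0263
  k=4: S(4,0) = 100.0469; S(4,1) = 70.2518; S(4,2) = 49.3300; S(4,3) = 34.6390; S(4,4) = 24.3231
Terminal payoffs V(N, i) = max(S_T - K, 0):
  V(4,0) = 44.876912; V(4,1) = 15.081791; V(4,2) = 0.000000; V(4,3) = 0.000000; V(4,4) = 0.000000
Backward induction: V(k, i) = exp(-r*dt) * [p * V(k+1, i) + (1-p) * V(k+1, i+1)].
  V(3,0) = exp(-r*dt) * [p*44.876912 + (1-p)*15.081791] = 30.456897
  V(3,1) = exp(-r*dt) * [p*15.081791 + (1-p)*0.000000] = 8.030437
  V(3,2) = exp(-r*dt) * [p*0.000000 + (1-p)*0.000000] = 0.000000
  V(3,3) = exp(-r*dt) * [p*0.000000 + (1-p)*0.000000] = 0.000000
  V(2,0) = exp(-r*dt) * [p*30.456897 + (1-p)*8.030437] = 19.710929
  V(2,1) = exp(-r*dt) * [p*8.030437 + (1-p)*0.000000] = 4.275879
  V(2,2) = exp(-r*dt) * [p*0.000000 + (1-p)*0.000000] = 0.000000
  V(1,0) = exp(-r*dt) * [p*19.710929 + (1-p)*4.275879] = 12.355610
  V(1,1) = exp(-r*dt) * [p*4.275879 + (1-p)*0.000000] = 2.276730
  V(0,0) = exp(-r*dt) * [p*12.355610 + (1-p)*2.276730] = 7.569416


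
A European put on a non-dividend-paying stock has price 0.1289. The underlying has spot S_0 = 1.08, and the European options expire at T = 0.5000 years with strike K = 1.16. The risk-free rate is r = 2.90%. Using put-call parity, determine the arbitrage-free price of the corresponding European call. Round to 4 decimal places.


Put-call parity: C - P = S_0 * exp(-qT) - K * exp(-rT).
S_0 * exp(-qT) = 1.0800 * 1.00000000 = 1.08000000
K * exp(-rT) = 1.1600 * 0.98560462 = 1.14330136
C = P + S*exp(-qT) - K*exp(-rT)
C = 0.1289 + 1.08000000 - 1.14330136 = 0.0656

Answer: Call price = 0.0656


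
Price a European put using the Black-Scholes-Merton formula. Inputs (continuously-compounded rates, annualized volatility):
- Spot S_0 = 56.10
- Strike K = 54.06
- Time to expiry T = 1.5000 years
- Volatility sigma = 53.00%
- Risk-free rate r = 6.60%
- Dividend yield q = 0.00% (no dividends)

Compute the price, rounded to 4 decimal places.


Answer: Price = 10.0827

Derivation:
d1 = (ln(S/K) + (r - q + 0.5*sigma^2) * T) / (sigma * sqrt(T)) = 0.53413708
d2 = d1 - sigma * sqrt(T) = -0.11497771
exp(-rT) = 0.90574271; exp(-qT) = 1.00000000
P = K * exp(-rT) * N(-d2) - S_0 * exp(-qT) * N(-d1)
N(-d1) = 0.29662335; N(-d2) = 0.54576860
P = 54.0600 * 0.90574271 * 0.54576860 - 56.1000 * 1.00000000 * 0.29662335 = 10.0827


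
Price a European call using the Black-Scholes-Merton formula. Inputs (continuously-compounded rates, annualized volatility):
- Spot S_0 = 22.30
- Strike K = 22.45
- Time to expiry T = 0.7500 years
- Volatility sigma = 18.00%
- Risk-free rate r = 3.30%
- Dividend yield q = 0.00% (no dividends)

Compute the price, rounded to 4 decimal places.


d1 = (ln(S/K) + (r - q + 0.5*sigma^2) * T) / (sigma * sqrt(T)) = 0.19370784
d2 = d1 - sigma * sqrt(T) = 0.03782327
exp(-rT) = 0.97555377; exp(-qT) = 1.00000000
C = S_0 * exp(-qT) * N(d1) - K * exp(-rT) * N(d2)
N(d1) = 0.57679767; N(d2) = 0.51508570
C = 22.3000 * 1.00000000 * 0.57679767 - 22.4500 * 0.97555377 * 0.51508570 = 1.5816

Answer: Price = 1.5816


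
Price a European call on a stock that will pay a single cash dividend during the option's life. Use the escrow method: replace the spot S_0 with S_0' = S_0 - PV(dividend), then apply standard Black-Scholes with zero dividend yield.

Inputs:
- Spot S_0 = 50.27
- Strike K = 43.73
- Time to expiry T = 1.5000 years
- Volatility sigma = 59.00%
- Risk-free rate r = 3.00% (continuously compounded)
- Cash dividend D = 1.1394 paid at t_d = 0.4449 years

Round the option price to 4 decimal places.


Answer: Price = 16.8054

Derivation:
PV(D) = D * exp(-r * t_d) = 1.1394 * 0.98674168 = 1.12429347
S_0' = S_0 - PV(D) = 50.2700 - 1.12429347 = 49.14570653
d1 = (ln(S_0'/K) + (r + sigma^2/2)*T) / (sigma*sqrt(T)) = 0.58515144
d2 = d1 - sigma*sqrt(T) = -0.13744803
exp(-rT) = 0.95599748
N(d1) = 0.72077705; N(d2) = 0.44533833
C = S_0' * N(d1) - K * exp(-rT) * N(d2) = 49.14570653 * 0.72077705 - 43.7300 * 0.95599748 * 0.44533833 = 16.8054


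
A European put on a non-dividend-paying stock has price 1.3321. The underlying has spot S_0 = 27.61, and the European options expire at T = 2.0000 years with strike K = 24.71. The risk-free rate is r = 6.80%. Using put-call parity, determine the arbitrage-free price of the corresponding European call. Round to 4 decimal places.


Answer: Call price = 7.3742

Derivation:
Put-call parity: C - P = S_0 * exp(-qT) - K * exp(-rT).
S_0 * exp(-qT) = 27.6100 * 1.00000000 = 27.61000000
K * exp(-rT) = 24.7100 * 0.87284263 = 21.56794145
C = P + S*exp(-qT) - K*exp(-rT)
C = 1.3321 + 27.61000000 - 21.56794145 = 7.3742


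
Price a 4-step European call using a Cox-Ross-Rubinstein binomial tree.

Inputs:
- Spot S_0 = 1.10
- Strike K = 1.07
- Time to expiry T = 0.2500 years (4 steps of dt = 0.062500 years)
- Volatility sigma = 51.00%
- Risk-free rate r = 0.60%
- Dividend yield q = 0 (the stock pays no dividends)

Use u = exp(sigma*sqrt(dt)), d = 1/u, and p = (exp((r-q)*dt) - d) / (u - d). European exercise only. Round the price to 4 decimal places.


dt = T/N = 0.062500
u = exp(sigma*sqrt(dt)) = 1.135985; d = 1/u = 0.880293
p = (exp((r-q)*dt) - d) / (u - d) = 0.469635
Discount per step: exp(-r*dt) = 0.999625
Stock lattice S(k, i) with i counting down-moves:
  k=0: S(0,0) = 1.1000
  k=1: S(1,0) = 1.2496; S(1,1) = 0.9683
  k=2: S(2,0) = 1.4195; S(2,1) = 1.1000; S(2,2) = 0.8524
  k=3: S(3,0) = 1.6125; S(3,1) = 1.2496; S(3,2) = 0.9683; S(3,3) = 0.7504
  k=4: S(4,0) = 1.8318; S(4,1) = 1.4195; S(4,2) = 1.1000; S(4,3) = 0.8524; S(4,4) = 0.6605
Terminal payoffs V(N, i) = max(S_T - K, 0):
  V(4,0) = 0.761820; V(4,1) = 0.349508; V(4,2) = 0.030000; V(4,3) = 0.000000; V(4,4) = 0.000000
Backward induction: V(k, i) = exp(-r*dt) * [p * V(k+1, i) + (1-p) * V(k+1, i+1)].
  V(3,0) = exp(-r*dt) * [p*0.761820 + (1-p)*0.349508] = 0.542941
  V(3,1) = exp(-r*dt) * [p*0.349508 + (1-p)*0.030000] = 0.179985
  V(3,2) = exp(-r*dt) * [p*0.030000 + (1-p)*0.000000] = 0.014084
  V(3,3) = exp(-r*dt) * [p*0.000000 + (1-p)*0.000000] = 0.000000
  V(2,0) = exp(-r*dt) * [p*0.542941 + (1-p)*0.179985] = 0.350310
  V(2,1) = exp(-r*dt) * [p*0.179985 + (1-p)*0.014084] = 0.091962
  V(2,2) = exp(-r*dt) * [p*0.014084 + (1-p)*0.000000] = 0.006612
  V(1,0) = exp(-r*dt) * [p*0.350310 + (1-p)*0.091962] = 0.213211
  V(1,1) = exp(-r*dt) * [p*0.091962 + (1-p)*0.006612] = 0.046678
  V(0,0) = exp(-r*dt) * [p*0.213211 + (1-p)*0.046678] = 0.124841

Answer: Price = V(0,0) = 0.1248


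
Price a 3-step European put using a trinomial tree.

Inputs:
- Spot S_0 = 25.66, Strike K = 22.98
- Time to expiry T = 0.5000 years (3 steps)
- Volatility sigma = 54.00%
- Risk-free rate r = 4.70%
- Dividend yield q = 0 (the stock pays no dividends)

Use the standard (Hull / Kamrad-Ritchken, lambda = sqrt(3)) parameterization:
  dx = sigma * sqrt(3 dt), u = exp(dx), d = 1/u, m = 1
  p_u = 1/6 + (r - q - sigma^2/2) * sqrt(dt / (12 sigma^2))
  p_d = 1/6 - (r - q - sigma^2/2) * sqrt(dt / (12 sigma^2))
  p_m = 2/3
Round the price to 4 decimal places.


dt = T/N = 0.166667; dx = sigma*sqrt(3*dt) = 0.381838
u = exp(dx) = 1.464974; d = 1/u = 0.682606
p_u = 0.145104, p_m = 0.666667, p_d = 0.188229
Discount per step: exp(-r*dt) = 0.992197
Stock lattice S(k, j) with j the centered position index:
  k=0: S(0,+0) = 25.6600
  k=1: S(1,-1) = 17.5157; S(1,+0) = 25.6600; S(1,+1) = 37.5912
  k=2: S(2,-2) = 11.9563; S(2,-1) = 17.5157; S(2,+0) = 25.6600; S(2,+1) = 37.5912; S(2,+2) = 55.0702
  k=3: S(3,-3) = 8.1614; S(3,-2) = 11.9563; S(3,-1) = 17.5157; S(3,+0) = 25.6600; S(3,+1) = 37.5912; S(3,+2) = 55.0702; S(3,+3) = 80.6764
Terminal payoffs V(N, j) = max(K - S_T, 0):
  V(3,-3) = 14.818562; V(3,-2) = 11.023704; V(3,-1) = 5.464334; V(3,+0) = 0.000000; V(3,+1) = 0.000000; V(3,+2) = 0.000000; V(3,+3) = 0.000000
Backward induction: V(k, j) = exp(-r*dt) * [p_u * V(k+1, j+1) + p_m * V(k+1, j) + p_d * V(k+1, j-1)]
  V(2,-2) = exp(-r*dt) * [p_u*5.464334 + p_m*11.023704 + p_d*14.818562] = 10.846024
  V(2,-1) = exp(-r*dt) * [p_u*0.000000 + p_m*5.464334 + p_d*11.023704] = 5.673255
  V(2,+0) = exp(-r*dt) * [p_u*0.000000 + p_m*0.000000 + p_d*5.464334] = 1.020521
  V(2,+1) = exp(-r*dt) * [p_u*0.000000 + p_m*0.000000 + p_d*0.000000] = 0.000000
  V(2,+2) = exp(-r*dt) * [p_u*0.000000 + p_m*0.000000 + p_d*0.000000] = 0.000000
  V(1,-1) = exp(-r*dt) * [p_u*1.020521 + p_m*5.673255 + p_d*10.846024] = 5.925193
  V(1,+0) = exp(-r*dt) * [p_u*0.000000 + p_m*1.020521 + p_d*5.673255] = 1.734578
  V(1,+1) = exp(-r*dt) * [p_u*0.000000 + p_m*0.000000 + p_d*1.020521] = 0.190593
  V(0,+0) = exp(-r*dt) * [p_u*0.190593 + p_m*1.734578 + p_d*5.925193] = 2.281393

Answer: Price = V(0,0) = 2.2814


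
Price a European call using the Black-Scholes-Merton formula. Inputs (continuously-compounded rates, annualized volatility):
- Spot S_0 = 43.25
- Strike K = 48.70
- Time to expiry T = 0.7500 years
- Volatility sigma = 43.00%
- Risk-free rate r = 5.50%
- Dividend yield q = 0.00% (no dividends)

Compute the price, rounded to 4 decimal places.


Answer: Price = 5.0460

Derivation:
d1 = (ln(S/K) + (r - q + 0.5*sigma^2) * T) / (sigma * sqrt(T)) = -0.02173602
d2 = d1 - sigma * sqrt(T) = -0.39412694
exp(-rT) = 0.95958920; exp(-qT) = 1.00000000
C = S_0 * exp(-qT) * N(d1) - K * exp(-rT) * N(d2)
N(d1) = 0.49132927; N(d2) = 0.34674366
C = 43.2500 * 1.00000000 * 0.49132927 - 48.7000 * 0.95958920 * 0.34674366 = 5.0460


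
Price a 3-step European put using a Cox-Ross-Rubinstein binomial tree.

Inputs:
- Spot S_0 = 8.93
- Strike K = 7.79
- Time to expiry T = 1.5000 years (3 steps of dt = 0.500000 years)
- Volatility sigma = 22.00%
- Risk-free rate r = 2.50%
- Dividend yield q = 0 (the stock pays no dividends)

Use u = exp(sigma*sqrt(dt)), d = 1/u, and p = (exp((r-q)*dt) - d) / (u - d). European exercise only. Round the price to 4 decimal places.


dt = T/N = 0.500000
u = exp(sigma*sqrt(dt)) = 1.168316; d = 1/u = 0.855933
p = (exp((r-q)*dt) - d) / (u - d) = 0.501453
Discount per step: exp(-r*dt) = 0.987578
Stock lattice S(k, i) with i counting down-moves:
  k=0: S(0,0) = 8.9300
  k=1: S(1,0) = 10.4331; S(1,1) = 7.6435
  k=2: S(2,0) = 12.1891; S(2,1) = 8.9300; S(2,2) = 6.5423
  k=3: S(3,0) = 14.2407; S(3,1) = 10.4331; S(3,2) = 7.6435; S(3,3) = 5.5998
Terminal payoffs V(N, i) = max(K - S_T, 0):
  V(3,0) = 0.000000; V(3,1) = 0.000000; V(3,2) = 0.146521; V(3,3) = 2.190228
Backward induction: V(k, i) = exp(-r*dt) * [p * V(k+1, i) + (1-p) * V(k+1, i+1)].
  V(2,0) = exp(-r*dt) * [p*0.000000 + (1-p)*0.000000] = 0.000000
  V(2,1) = exp(-r*dt) * [p*0.000000 + (1-p)*0.146521] = 0.072140
  V(2,2) = exp(-r*dt) * [p*0.146521 + (1-p)*2.190228] = 1.150927
  V(1,0) = exp(-r*dt) * [p*0.000000 + (1-p)*0.072140] = 0.035518
  V(1,1) = exp(-r*dt) * [p*0.072140 + (1-p)*1.150927] = 0.602388
  V(0,0) = exp(-r*dt) * [p*0.035518 + (1-p)*0.602388] = 0.314178

Answer: Price = V(0,0) = 0.3142


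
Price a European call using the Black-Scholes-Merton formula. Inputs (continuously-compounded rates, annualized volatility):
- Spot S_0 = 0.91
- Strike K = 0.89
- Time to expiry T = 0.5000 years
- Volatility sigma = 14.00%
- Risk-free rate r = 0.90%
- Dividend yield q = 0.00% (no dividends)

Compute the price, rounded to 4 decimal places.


d1 = (ln(S/K) + (r - q + 0.5*sigma^2) * T) / (sigma * sqrt(T)) = 0.31944192
d2 = d1 - sigma * sqrt(T) = 0.22044697
exp(-rT) = 0.99551011; exp(-qT) = 1.00000000
C = S_0 * exp(-qT) * N(d1) - K * exp(-rT) * N(d2)
N(d1) = 0.62530429; N(d2) = 0.58723847
C = 0.9100 * 1.00000000 * 0.62530429 - 0.8900 * 0.99551011 * 0.58723847 = 0.0487

Answer: Price = 0.0487


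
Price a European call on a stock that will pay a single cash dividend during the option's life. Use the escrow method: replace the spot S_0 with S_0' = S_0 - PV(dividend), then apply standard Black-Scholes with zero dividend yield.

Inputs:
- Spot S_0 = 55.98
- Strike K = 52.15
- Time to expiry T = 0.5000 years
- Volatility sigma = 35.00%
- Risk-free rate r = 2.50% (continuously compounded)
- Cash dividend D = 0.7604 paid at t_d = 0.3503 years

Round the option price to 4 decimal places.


Answer: Price = 7.3240

Derivation:
PV(D) = D * exp(-r * t_d) = 0.7604 * 0.99128074 = 0.75376987
S_0' = S_0 - PV(D) = 55.9800 - 0.75376987 = 55.22623013
d1 = (ln(S_0'/K) + (r + sigma^2/2)*T) / (sigma*sqrt(T)) = 0.40583421
d2 = d1 - sigma*sqrt(T) = 0.15834684
exp(-rT) = 0.98757780
N(d1) = 0.65756779; N(d2) = 0.56290825
C = S_0' * N(d1) - K * exp(-rT) * N(d2) = 55.22623013 * 0.65756779 - 52.1500 * 0.98757780 * 0.56290825 = 7.3240


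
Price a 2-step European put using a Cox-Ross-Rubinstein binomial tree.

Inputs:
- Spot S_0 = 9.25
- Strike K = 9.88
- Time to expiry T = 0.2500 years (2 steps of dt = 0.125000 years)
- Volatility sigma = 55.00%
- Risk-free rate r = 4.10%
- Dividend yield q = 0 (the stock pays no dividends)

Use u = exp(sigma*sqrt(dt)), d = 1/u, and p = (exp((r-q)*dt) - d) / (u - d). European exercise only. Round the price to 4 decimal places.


dt = T/N = 0.125000
u = exp(sigma*sqrt(dt)) = 1.214648; d = 1/u = 0.823284
p = (exp((r-q)*dt) - d) / (u - d) = 0.464668
Discount per step: exp(-r*dt) = 0.994888
Stock lattice S(k, i) with i counting down-moves:
  k=0: S(0,0) = 9.2500
  k=1: S(1,0) = 11.2355; S(1,1) = 7.6154
  k=2: S(2,0) = 13.6472; S(2,1) = 9.2500; S(2,2) = 6.2696
Terminal payoffs V(N, i) = max(K - S_T, 0):
  V(2,0) = 0.000000; V(2,1) = 0.630000; V(2,2) = 3.610386
Backward induction: V(k, i) = exp(-r*dt) * [p * V(k+1, i) + (1-p) * V(k+1, i+1)].
  V(1,0) = exp(-r*dt) * [p*0.000000 + (1-p)*0.630000] = 0.335535
  V(1,1) = exp(-r*dt) * [p*0.630000 + (1-p)*3.610386] = 2.214120
  V(0,0) = exp(-r*dt) * [p*0.335535 + (1-p)*2.214120] = 1.334346

Answer: Price = V(0,0) = 1.3343


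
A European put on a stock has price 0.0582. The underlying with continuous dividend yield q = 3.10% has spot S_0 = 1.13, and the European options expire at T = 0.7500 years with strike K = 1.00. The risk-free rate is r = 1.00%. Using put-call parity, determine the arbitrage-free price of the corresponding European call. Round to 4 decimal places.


Put-call parity: C - P = S_0 * exp(-qT) - K * exp(-rT).
S_0 * exp(-qT) = 1.1300 * 0.97701820 = 1.10403056
K * exp(-rT) = 1.0000 * 0.99252805 = 0.99252805
C = P + S*exp(-qT) - K*exp(-rT)
C = 0.0582 + 1.10403056 - 0.99252805 = 0.1697

Answer: Call price = 0.1697


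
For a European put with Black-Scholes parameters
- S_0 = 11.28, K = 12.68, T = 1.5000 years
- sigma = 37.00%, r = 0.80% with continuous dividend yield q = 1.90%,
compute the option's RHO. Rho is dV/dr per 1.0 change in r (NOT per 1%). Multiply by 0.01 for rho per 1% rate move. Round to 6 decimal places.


Answer: Rho = -13.134040

Derivation:
d1 = -0.0680113029; d2 = -0.5211669053
phi(d1) = 0.3980206853; exp(-qT) = 0.9719022941; exp(-rT) = 0.9880717129
N(-d2) = 0.6988747468
Rho = -K*T*exp(-rT)*N(-d2) = -12.6800 * 1.5000 * 0.9880717129 * 0.6988747468 = -13.134040


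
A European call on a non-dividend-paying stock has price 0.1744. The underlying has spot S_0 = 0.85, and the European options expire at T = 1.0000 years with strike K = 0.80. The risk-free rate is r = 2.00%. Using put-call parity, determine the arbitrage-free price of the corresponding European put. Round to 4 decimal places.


Put-call parity: C - P = S_0 * exp(-qT) - K * exp(-rT).
S_0 * exp(-qT) = 0.8500 * 1.00000000 = 0.85000000
K * exp(-rT) = 0.8000 * 0.98019867 = 0.78415894
P = C - S*exp(-qT) + K*exp(-rT)
P = 0.1744 - 0.85000000 + 0.78415894 = 0.1086

Answer: Put price = 0.1086


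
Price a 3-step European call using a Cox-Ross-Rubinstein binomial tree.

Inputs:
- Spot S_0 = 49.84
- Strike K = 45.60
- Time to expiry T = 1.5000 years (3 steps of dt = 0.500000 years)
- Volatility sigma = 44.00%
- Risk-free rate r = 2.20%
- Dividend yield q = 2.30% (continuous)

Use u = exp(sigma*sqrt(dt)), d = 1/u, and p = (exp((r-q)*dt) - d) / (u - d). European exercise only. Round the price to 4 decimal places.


Answer: Price = V(0,0) = 12.6049

Derivation:
dt = T/N = 0.500000
u = exp(sigma*sqrt(dt)) = 1.364963; d = 1/u = 0.732621
p = (exp((r-q)*dt) - d) / (u - d) = 0.422049
Discount per step: exp(-r*dt) = 0.989060
Stock lattice S(k, i) with i counting down-moves:
  k=0: S(0,0) = 49.8400
  k=1: S(1,0) = 68.0297; S(1,1) = 36.5138
  k=2: S(2,0) = 92.8580; S(2,1) = 49.8400; S(2,2) = 26.7508
  k=3: S(3,0) = 126.7477; S(3,1) = 68.0297; S(3,2) = 36.5138; S(3,3) = 19.5982
Terminal payoffs V(N, i) = max(S_T - K, 0):
  V(3,0) = 81.147742; V(3,1) = 22.429733; V(3,2) = 0.000000; V(3,3) = 0.000000
Backward induction: V(k, i) = exp(-r*dt) * [p * V(k+1, i) + (1-p) * V(k+1, i+1)].
  V(2,0) = exp(-r*dt) * [p*81.147742 + (1-p)*22.429733] = 46.695138
  V(2,1) = exp(-r*dt) * [p*22.429733 + (1-p)*0.000000] = 9.362890
  V(2,2) = exp(-r*dt) * [p*0.000000 + (1-p)*0.000000] = 0.000000
  V(1,0) = exp(-r*dt) * [p*46.695138 + (1-p)*9.362890] = 24.844140
  V(1,1) = exp(-r*dt) * [p*9.362890 + (1-p)*0.000000] = 3.908370
  V(0,0) = exp(-r*dt) * [p*24.844140 + (1-p)*3.908370] = 12.604875


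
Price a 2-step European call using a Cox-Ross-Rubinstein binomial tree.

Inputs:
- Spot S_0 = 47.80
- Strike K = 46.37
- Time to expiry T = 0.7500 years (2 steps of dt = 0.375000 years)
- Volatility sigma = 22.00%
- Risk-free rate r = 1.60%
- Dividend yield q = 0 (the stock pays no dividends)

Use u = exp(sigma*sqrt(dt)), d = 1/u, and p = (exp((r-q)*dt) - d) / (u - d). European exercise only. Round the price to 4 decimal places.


dt = T/N = 0.375000
u = exp(sigma*sqrt(dt)) = 1.144219; d = 1/u = 0.873959
p = (exp((r-q)*dt) - d) / (u - d) = 0.488638
Discount per step: exp(-r*dt) = 0.994018
Stock lattice S(k, i) with i counting down-moves:
  k=0: S(0,0) = 47.8000
  k=1: S(1,0) = 54.6936; S(1,1) = 41.7752
  k=2: S(2,0) = 62.5815; S(2,1) = 47.8000; S(2,2) = 36.5098
Terminal payoffs V(N, i) = max(S_T - K, 0):
  V(2,0) = 16.211488; V(2,1) = 1.430000; V(2,2) = 0.000000
Backward induction: V(k, i) = exp(-r*dt) * [p * V(k+1, i) + (1-p) * V(k+1, i+1)].
  V(1,0) = exp(-r*dt) * [p*16.211488 + (1-p)*1.430000] = 8.601035
  V(1,1) = exp(-r*dt) * [p*1.430000 + (1-p)*0.000000] = 0.694572
  V(0,0) = exp(-r*dt) * [p*8.601035 + (1-p)*0.694572] = 4.530704

Answer: Price = V(0,0) = 4.5307


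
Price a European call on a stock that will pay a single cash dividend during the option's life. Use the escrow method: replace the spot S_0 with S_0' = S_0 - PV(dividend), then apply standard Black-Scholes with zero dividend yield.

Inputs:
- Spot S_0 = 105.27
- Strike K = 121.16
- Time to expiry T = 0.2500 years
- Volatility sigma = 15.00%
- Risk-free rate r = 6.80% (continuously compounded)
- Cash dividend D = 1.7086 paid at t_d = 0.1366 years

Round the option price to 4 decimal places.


PV(D) = D * exp(-r * t_d) = 1.7086 * 0.99075421 = 1.69280264
S_0' = S_0 - PV(D) = 105.2700 - 1.69280264 = 103.57719736
d1 = (ln(S_0'/K) + (r + sigma^2/2)*T) / (sigma*sqrt(T)) = -1.82643044
d2 = d1 - sigma*sqrt(T) = -1.90143044
exp(-rT) = 0.98314368
N(d1) = 0.03389272; N(d2) = 0.02862283
C = S_0' * N(d1) - K * exp(-rT) * N(d2) = 103.57719736 * 0.03389272 - 121.1600 * 0.98314368 * 0.02862283 = 0.1010

Answer: Price = 0.1010


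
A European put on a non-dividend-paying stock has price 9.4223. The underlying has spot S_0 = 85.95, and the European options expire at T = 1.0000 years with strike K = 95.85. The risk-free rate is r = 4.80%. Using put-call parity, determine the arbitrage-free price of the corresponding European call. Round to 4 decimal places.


Put-call parity: C - P = S_0 * exp(-qT) - K * exp(-rT).
S_0 * exp(-qT) = 85.9500 * 1.00000000 = 85.95000000
K * exp(-rT) = 95.8500 * 0.95313379 = 91.35787349
C = P + S*exp(-qT) - K*exp(-rT)
C = 9.4223 + 85.95000000 - 91.35787349 = 4.0144

Answer: Call price = 4.0144


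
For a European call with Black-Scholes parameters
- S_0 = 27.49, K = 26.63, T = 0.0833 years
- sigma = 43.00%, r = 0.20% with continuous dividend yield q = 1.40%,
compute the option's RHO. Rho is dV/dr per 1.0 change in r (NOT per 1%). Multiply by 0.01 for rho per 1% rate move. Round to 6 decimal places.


d1 = 0.3101022417; d2 = 0.1859967624
phi(d1) = 0.3802143017; exp(-qT) = 0.9988344797; exp(-rT) = 0.9998334139
N(d2) = 0.5737763499
Rho = K*T*exp(-rT)*N(d2) = 26.6300 * 0.0833 * 0.9998334139 * 0.5737763499 = 1.272584

Answer: Rho = 1.272584


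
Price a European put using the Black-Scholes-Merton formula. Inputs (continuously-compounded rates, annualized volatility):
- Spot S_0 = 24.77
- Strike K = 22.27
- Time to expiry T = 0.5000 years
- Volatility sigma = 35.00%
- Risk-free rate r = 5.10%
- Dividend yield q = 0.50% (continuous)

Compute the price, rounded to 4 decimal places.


Answer: Price = 1.0896

Derivation:
d1 = (ln(S/K) + (r - q + 0.5*sigma^2) * T) / (sigma * sqrt(T)) = 0.64656940
d2 = d1 - sigma * sqrt(T) = 0.39908203
exp(-rT) = 0.97482238; exp(-qT) = 0.99750312
P = K * exp(-rT) * N(-d2) - S_0 * exp(-qT) * N(-d1)
N(-d1) = 0.25895533; N(-d2) = 0.34491638
P = 22.2700 * 0.97482238 * 0.34491638 - 24.7700 * 0.99750312 * 0.25895533 = 1.0896


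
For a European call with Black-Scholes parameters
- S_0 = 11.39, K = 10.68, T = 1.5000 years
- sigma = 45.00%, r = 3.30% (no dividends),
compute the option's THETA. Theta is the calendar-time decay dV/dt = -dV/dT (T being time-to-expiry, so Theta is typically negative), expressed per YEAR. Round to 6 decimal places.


d1 = 0.4821647170; d2 = -0.0689704752
phi(d1) = 0.3551624671; exp(-qT) = 1.0000000000; exp(-rT) = 0.9517051581
Theta = -S*exp(-qT)*phi(d1)*sigma/(2*sqrt(T)) - r*K*exp(-rT)*N(d2) + q*S*exp(-qT)*N(d1)
N(d1) = 0.6851555305; N(d2) = 0.4725065605; sqrt(T) = 1.2247448714
Term 1 = -11.3900 * 1.0000000000 * 0.3551624671 * 0.4500 / (2 * 1.2247448714) = -0.7431691561
Term 2 = -0.0330 * 10.6800 * 0.9517051581 * 0.4725065605 = -0.1584876619
Term 3 = 0 (no dividend yield, q = 0)
Theta = -0.7431691561 + (-0.1584876619) + (0.0000000000) = -0.901657

Answer: Theta = -0.901657
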